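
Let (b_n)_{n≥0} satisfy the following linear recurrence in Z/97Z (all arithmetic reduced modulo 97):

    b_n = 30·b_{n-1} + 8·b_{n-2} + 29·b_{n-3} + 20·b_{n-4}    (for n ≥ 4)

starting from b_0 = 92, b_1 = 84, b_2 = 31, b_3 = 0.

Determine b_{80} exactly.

41

b_4 = 30·0 + 8·31 + 29·84 + 20·92 = 62
b_5 = 30·62 + 8·0 + 29·31 + 20·84 = 74
b_6 = 30·74 + 8·62 + 29·0 + 20·31 = 38
b_7 = 30·38 + 8·74 + 29·62 + 20·0 = 38
b_8 = 30·38 + 8·38 + 29·74 + 20·62 = 77
b_9 = 30·77 + 8·38 + 29·38 + 20·74 = 55
b_10 = 30·55 + 8·77 + 29·38 + 20·38 = 54
b_11 = 30·54 + 8·55 + 29·77 + 20·38 = 9
b_12 = 30·9 + 8·54 + 29·55 + 20·77 = 54
b_13 = 30·54 + 8·9 + 29·54 + 20·55 = 90
b_14 = 30·90 + 8·54 + 29·9 + 20·54 = 11
b_15 = 30·11 + 8·90 + 29·54 + 20·9 = 80
b_16 = 30·80 + 8·11 + 29·90 + 20·54 = 67
b_17 = 30·67 + 8·80 + 29·11 + 20·90 = 16
b_18 = 30·16 + 8·67 + 29·80 + 20·11 = 64
b_19 = 30·64 + 8·16 + 29·67 + 20·80 = 62
b_20 = 30·62 + 8·64 + 29·16 + 20·67 = 5
b_21 = 30·5 + 8·62 + 29·64 + 20·16 = 9
b_22 = 30·9 + 8·5 + 29·62 + 20·64 = 90
b_23 = 30·90 + 8·9 + 29·5 + 20·62 = 83
b_24 = 30·83 + 8·90 + 29·9 + 20·5 = 79
b_25 = 30·79 + 8·83 + 29·90 + 20·9 = 4
b_26 = 30·4 + 8·79 + 29·83 + 20·90 = 12
b_27 = 30·12 + 8·4 + 29·79 + 20·83 = 75
b_28 = 30·75 + 8·12 + 29·4 + 20·79 = 65
b_29 = 30·65 + 8·75 + 29·12 + 20·4 = 68
b_30 = 30·68 + 8·65 + 29·75 + 20·12 = 28
b_31 = 30·28 + 8·68 + 29·65 + 20·75 = 16
b_32 = 30·16 + 8·28 + 29·68 + 20·65 = 96
b_33 = 30·96 + 8·16 + 29·28 + 20·68 = 39
b_34 = 30·39 + 8·96 + 29·16 + 20·28 = 52
b_35 = 30·52 + 8·39 + 29·96 + 20·16 = 29
b_36 = 30·29 + 8·52 + 29·39 + 20·96 = 69
b_37 = 30·69 + 8·29 + 29·52 + 20·39 = 31
b_38 = 30·31 + 8·69 + 29·29 + 20·52 = 65
b_39 = 30·65 + 8·31 + 29·69 + 20·29 = 26
b_40 = 30·26 + 8·65 + 29·31 + 20·69 = 87
b_41 = 30·87 + 8·26 + 29·65 + 20·31 = 85
b_42 = 30·85 + 8·87 + 29·26 + 20·65 = 62
b_43 = 30·62 + 8·85 + 29·87 + 20·26 = 54
b_44 = 30·54 + 8·62 + 29·85 + 20·87 = 16
b_45 = 30·16 + 8·54 + 29·62 + 20·85 = 45
b_46 = 30·45 + 8·16 + 29·54 + 20·62 = 16
b_47 = 30·16 + 8·45 + 29·16 + 20·54 = 56
b_48 = 30·56 + 8·16 + 29·45 + 20·16 = 38
b_49 = 30·38 + 8·56 + 29·16 + 20·45 = 42
b_50 = 30·42 + 8·38 + 29·56 + 20·16 = 16
b_51 = 30·16 + 8·42 + 29·38 + 20·56 = 31
b_52 = 30·31 + 8·16 + 29·42 + 20·38 = 29
b_53 = 30·29 + 8·31 + 29·16 + 20·42 = 94
b_54 = 30·94 + 8·29 + 29·31 + 20·16 = 3
b_55 = 30·3 + 8·94 + 29·29 + 20·31 = 72
b_56 = 30·72 + 8·3 + 29·94 + 20·29 = 58
b_57 = 30·58 + 8·72 + 29·3 + 20·94 = 15
b_58 = 30·15 + 8·58 + 29·72 + 20·3 = 55
b_59 = 30·55 + 8·15 + 29·58 + 20·72 = 42
b_60 = 30·42 + 8·55 + 29·15 + 20·58 = 94
b_61 = 30·94 + 8·42 + 29·55 + 20·15 = 7
b_62 = 30·7 + 8·94 + 29·42 + 20·55 = 79
b_63 = 30·79 + 8·7 + 29·94 + 20·42 = 75
b_64 = 30·75 + 8·79 + 29·7 + 20·94 = 18
b_65 = 30·18 + 8·75 + 29·79 + 20·7 = 79
b_66 = 30·79 + 8·18 + 29·75 + 20·79 = 61
b_67 = 30·61 + 8·79 + 29·18 + 20·75 = 22
b_68 = 30·22 + 8·61 + 29·79 + 20·18 = 16
b_69 = 30·16 + 8·22 + 29·61 + 20·79 = 28
b_70 = 30·28 + 8·16 + 29·22 + 20·61 = 13
b_71 = 30·13 + 8·28 + 29·16 + 20·22 = 63
b_72 = 30·63 + 8·13 + 29·28 + 20·16 = 22
b_73 = 30·22 + 8·63 + 29·13 + 20·28 = 64
b_74 = 30·64 + 8·22 + 29·63 + 20·13 = 12
b_75 = 30·12 + 8·64 + 29·22 + 20·63 = 54
b_76 = 30·54 + 8·12 + 29·64 + 20·22 = 35
b_77 = 30·35 + 8·54 + 29·12 + 20·64 = 6
b_78 = 30·6 + 8·35 + 29·54 + 20·12 = 35
b_79 = 30·35 + 8·6 + 29·35 + 20·54 = 89
b_80 = 30·89 + 8·35 + 29·6 + 20·35 = 41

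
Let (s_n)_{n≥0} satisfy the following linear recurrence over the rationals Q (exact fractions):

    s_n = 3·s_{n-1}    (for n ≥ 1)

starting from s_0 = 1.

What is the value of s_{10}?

s_1 = 3·1 = 3
s_2 = 3·3 = 9
s_3 = 3·9 = 27
s_4 = 3·27 = 81
s_5 = 3·81 = 243
s_6 = 3·243 = 729
s_7 = 3·729 = 2187
s_8 = 3·2187 = 6561
s_9 = 3·6561 = 19683
s_10 = 3·19683 = 59049

59049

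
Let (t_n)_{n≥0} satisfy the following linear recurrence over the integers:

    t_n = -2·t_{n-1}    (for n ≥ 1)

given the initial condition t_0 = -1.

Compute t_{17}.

131072

t_1 = -2·-1 = 2
t_2 = -2·2 = -4
t_3 = -2·-4 = 8
t_4 = -2·8 = -16
t_5 = -2·-16 = 32
t_6 = -2·32 = -64
t_7 = -2·-64 = 128
t_8 = -2·128 = -256
t_9 = -2·-256 = 512
t_10 = -2·512 = -1024
t_11 = -2·-1024 = 2048
t_12 = -2·2048 = -4096
t_13 = -2·-4096 = 8192
t_14 = -2·8192 = -16384
t_15 = -2·-16384 = 32768
t_16 = -2·32768 = -65536
t_17 = -2·-65536 = 131072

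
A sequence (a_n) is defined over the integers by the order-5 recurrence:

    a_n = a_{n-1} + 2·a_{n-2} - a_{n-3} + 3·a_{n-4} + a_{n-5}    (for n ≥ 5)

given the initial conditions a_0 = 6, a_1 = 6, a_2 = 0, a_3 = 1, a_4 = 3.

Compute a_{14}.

a_5 = 1·3 + 2·1 + -1·0 + 3·6 + 1·6 = 29
a_6 = 1·29 + 2·3 + -1·1 + 3·0 + 1·6 = 40
a_7 = 1·40 + 2·29 + -1·3 + 3·1 + 1·0 = 98
a_8 = 1·98 + 2·40 + -1·29 + 3·3 + 1·1 = 159
a_9 = 1·159 + 2·98 + -1·40 + 3·29 + 1·3 = 405
a_10 = 1·405 + 2·159 + -1·98 + 3·40 + 1·29 = 774
a_11 = 1·774 + 2·405 + -1·159 + 3·98 + 1·40 = 1759
a_12 = 1·1759 + 2·774 + -1·405 + 3·159 + 1·98 = 3477
a_13 = 1·3477 + 2·1759 + -1·774 + 3·405 + 1·159 = 7595
a_14 = 1·7595 + 2·3477 + -1·1759 + 3·774 + 1·405 = 15517

15517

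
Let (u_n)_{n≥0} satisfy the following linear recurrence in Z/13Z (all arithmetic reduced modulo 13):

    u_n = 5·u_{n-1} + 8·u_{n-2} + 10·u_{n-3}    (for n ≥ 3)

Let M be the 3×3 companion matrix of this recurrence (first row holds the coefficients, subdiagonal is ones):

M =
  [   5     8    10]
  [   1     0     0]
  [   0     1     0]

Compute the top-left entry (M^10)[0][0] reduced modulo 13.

0

(M^10)[0][0] is the top entry after applying M 10 times to the unit state (1, 0, 0). Equivalently it is h_{12} for the auxiliary sequence (h_n) obeying the same recurrence with h_2 = 1 and h_i = 0 for 0 ≤ i < 2:
h_3 = 5·1 + 8·0 + 10·0 = 5
h_4 = 5·5 + 8·1 + 10·0 = 7
h_5 = 5·7 + 8·5 + 10·1 = 7
h_6 = 5·7 + 8·7 + 10·5 = 11
h_7 = 5·11 + 8·7 + 10·7 = 12
h_8 = 5·12 + 8·11 + 10·7 = 10
h_9 = 5·10 + 8·12 + 10·11 = 9
h_10 = 5·9 + 8·10 + 10·12 = 11
h_11 = 5·11 + 8·9 + 10·10 = 6
h_12 = 5·6 + 8·11 + 10·9 = 0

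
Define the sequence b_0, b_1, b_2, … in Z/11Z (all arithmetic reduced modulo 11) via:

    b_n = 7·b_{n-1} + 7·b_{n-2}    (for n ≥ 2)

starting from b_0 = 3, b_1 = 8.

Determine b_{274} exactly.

6

b_2 = 7·8 + 7·3 = 0
b_3 = 7·0 + 7·8 = 1
b_4 = 7·1 + 7·0 = 7
b_5 = 7·7 + 7·1 = 1
b_6 = 7·1 + 7·7 = 1
b_7 = 7·1 + 7·1 = 3
b_8 = 7·3 + 7·1 = 6
b_9 = 7·6 + 7·3 = 8
b_10 = 7·8 + 7·6 = 10
b_11 = 7·10 + 7·8 = 5
b_12 = 7·5 + 7·10 = 6
b_13 = 7·6 + 7·5 = 0
b_14 = 7·0 + 7·6 = 9
b_15 = 7·9 + 7·0 = 8
b_16 = 7·8 + 7·9 = 9
b_17 = 7·9 + 7·8 = 9
b_18 = 7·9 + 7·9 = 5
b_19 = 7·5 + 7·9 = 10
b_20 = 7·10 + 7·5 = 6
b_21 = 7·6 + 7·10 = 2
b_22 = 7·2 + 7·6 = 1
b_23 = 7·1 + 7·2 = 10
b_24 = 7·10 + 7·1 = 0
b_25 = 7·0 + 7·10 = 4
b_26 = 7·4 + 7·0 = 6
b_27 = 7·6 + 7·4 = 4
b_28 = 7·4 + 7·6 = 4
b_29 = 7·4 + 7·4 = 1
b_30 = 7·1 + 7·4 = 2
b_31 = 7·2 + 7·1 = 10
b_32 = 7·10 + 7·2 = 7
b_33 = 7·7 + 7·10 = 9
b_34 = 7·9 + 7·7 = 2
b_35 = 7·2 + 7·9 = 0
b_36 = 7·0 + 7·2 = 3
b_37 = 7·3 + 7·0 = 10
b_38 = 7·10 + 7·3 = 3
b_39 = 7·3 + 7·10 = 3
b_40 = 7·3 + 7·3 = 9
b_41 = 7·9 + 7·3 = 7
b_42 = 7·7 + 7·9 = 2
b_43 = 7·2 + 7·7 = 8
b_44 = 7·8 + 7·2 = 4
b_45 = 7·4 + 7·8 = 7
b_46 = 7·7 + 7·4 = 0
b_47 = 7·0 + 7·7 = 5
b_48 = 7·5 + 7·0 = 2
b_49 = 7·2 + 7·5 = 5
b_50 = 7·5 + 7·2 = 5
b_51 = 7·5 + 7·5 = 4
b_52 = 7·4 + 7·5 = 8
b_53 = 7·8 + 7·4 = 7
b_54 = 7·7 + 7·8 = 6
b_55 = 7·6 + 7·7 = 3
b_56 = 7·3 + 7·6 = 8
(b_55, b_56) = (3, 8) = (b_0, b_1), so the sequence has period 55.
274 ≡ 54 (mod 55), hence b_274 = b_54 = 6.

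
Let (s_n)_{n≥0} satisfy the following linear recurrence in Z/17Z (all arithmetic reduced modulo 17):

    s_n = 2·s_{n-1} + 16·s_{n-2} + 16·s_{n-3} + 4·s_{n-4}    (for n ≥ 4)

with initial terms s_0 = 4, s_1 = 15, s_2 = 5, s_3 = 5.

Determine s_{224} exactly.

s_4 = 2·5 + 16·5 + 16·15 + 4·4 = 6
s_5 = 2·6 + 16·5 + 16·5 + 4·15 = 11
s_6 = 2·11 + 16·6 + 16·5 + 4·5 = 14
s_7 = 2·14 + 16·11 + 16·6 + 4·5 = 14
s_8 = 2·14 + 16·14 + 16·11 + 4·6 = 10
s_9 = 2·10 + 16·14 + 16·14 + 4·11 = 2
Continuing the recurrence:
  s_10 = 2;  s_11 = 14;  s_12 = 13;  s_13 = 1;  s_14 = 0;  s_15 = 8
  s_16 = 16;  s_17 = 11;  s_18 = 15;  s_19 = 1;  s_20 = 6;  s_21 = 6
  s_22 = 14;  s_23 = 3;  s_24 = 10;  s_25 = 10;  s_26 = 12;  s_27 = 16
  s_28 = 16;  s_29 = 10;  s_30 = 2;  s_31 = 8;  s_32 = 0;  s_33 = 13
  s_34 = 9;  s_35 = 3;  s_36 = 1;  s_37 = 8;  s_38 = 14;  s_39 = 14
  s_40 = 10;  s_41 = 7;  s_42 = 12;  s_43 = 12;  s_44 = 11;  s_45 = 9
  s_46 = 9;  s_47 = 12;  s_48 = 16;  s_49 = 13;  s_50 = 0;  s_51 = 2
  s_52 = 4;  s_53 = 7;  s_54 = 8;  s_55 = 13;  s_56 = 10;  s_57 = 10
  s_58 = 12;  s_59 = 5;  s_60 = 11;  s_61 = 11;  s_62 = 3;  s_63 = 4
  s_64 = 4;  s_65 = 11;  s_66 = 9;  s_67 = 2;  s_68 = 0;  s_69 = 16
  s_70 = 15;  s_71 = 5;  s_72 = 13;  s_73 = 2;  s_74 = 12;  s_75 = 12
  s_76 = 11;  s_77 = 6;  s_78 = 3;  s_79 = 3;  s_80 = 7;  s_81 = 15
  s_82 = 15;  s_83 = 3;  s_84 = 4;  s_85 = 16;  s_86 = 0;  s_87 = 9
  s_88 = 1;  s_89 = 6;  s_90 = 2;  s_91 = 16;  s_92 = 11;  s_93 = 11
  s_94 = 3;  s_95 = 14;  s_96 = 7;  s_97 = 7;  s_98 = 5;  s_99 = 1
  s_100 = 1;  s_101 = 7;  s_102 = 15;  s_103 = 9;  s_104 = 0;  s_105 = 4
  s_106 = 8;  s_107 = 14;  s_108 = 16;  s_109 = 9;  s_110 = 3;  s_111 = 3
  s_112 = 7;  s_113 = 10;  s_114 = 5;  s_115 = 5;  s_116 = 6;  s_117 = 8
  s_118 = 8;  s_119 = 5;  s_120 = 1;  s_121 = 4;  s_122 = 0;  s_123 = 15
  s_124 = 13;  s_125 = 10;  s_126 = 9;  s_127 = 4;  s_128 = 7;  s_129 = 7
  s_130 = 5;  s_131 = 12;  s_132 = 6;  s_133 = 6;  s_134 = 14;  s_135 = 13
  s_136 = 13;  s_137 = 6;  s_138 = 8;  s_139 = 15;  s_140 = 0;  s_141 = 1
  s_142 = 2;  s_143 = 12;  s_144 = 4;  s_145 = 15;  s_146 = 5;  s_147 = 5
  s_148 = 6;  s_149 = 11;  s_150 = 14;  s_151 = 14;  s_152 = 10;  s_153 = 2
  s_154 = 2;  s_155 = 14;  s_156 = 13;  s_157 = 1;  s_158 = 0;  s_159 = 8
  s_160 = 16;  s_161 = 11;  s_162 = 15;  s_163 = 1;  s_164 = 6;  s_165 = 6
  s_166 = 14;  s_167 = 3;  s_168 = 10;  s_169 = 10;  s_170 = 12;  s_171 = 16
  s_172 = 16;  s_173 = 10;  s_174 = 2;  s_175 = 8;  s_176 = 0;  s_177 = 13
  s_178 = 9;  s_179 = 3;  s_180 = 1;  s_181 = 8;  s_182 = 14;  s_183 = 14
  s_184 = 10;  s_185 = 7;  s_186 = 12;  s_187 = 12;  s_188 = 11;  s_189 = 9
  s_190 = 9;  s_191 = 12;  s_192 = 16;  s_193 = 13;  s_194 = 0;  s_195 = 2
  s_196 = 4;  s_197 = 7;  s_198 = 8;  s_199 = 13;  s_200 = 10;  s_201 = 10
  s_202 = 12;  s_203 = 5;  s_204 = 11;  s_205 = 11;  s_206 = 3;  s_207 = 4
  s_208 = 4;  s_209 = 11;  s_210 = 9;  s_211 = 2;  s_212 = 0;  s_213 = 16
  s_214 = 15;  s_215 = 5;  s_216 = 13;  s_217 = 2;  s_218 = 12;  s_219 = 12
  s_220 = 11;  s_221 = 6;  s_222 = 3
s_223 = 2·3 + 16·6 + 16·11 + 4·12 = 3
s_224 = 2·3 + 16·3 + 16·6 + 4·11 = 7

7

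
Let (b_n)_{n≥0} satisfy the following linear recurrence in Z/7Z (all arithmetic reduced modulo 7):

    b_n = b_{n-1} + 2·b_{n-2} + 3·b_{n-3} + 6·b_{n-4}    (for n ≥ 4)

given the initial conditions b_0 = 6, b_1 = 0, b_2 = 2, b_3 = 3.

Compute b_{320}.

4

b_4 = 1·3 + 2·2 + 3·0 + 6·6 = 1
b_5 = 1·1 + 2·3 + 3·2 + 6·0 = 6
b_6 = 1·6 + 2·1 + 3·3 + 6·2 = 1
b_7 = 1·1 + 2·6 + 3·1 + 6·3 = 6
b_8 = 1·6 + 2·1 + 3·6 + 6·1 = 4
b_9 = 1·4 + 2·6 + 3·1 + 6·6 = 6
Continuing the recurrence:
  b_10 = 3;  b_11 = 0;  b_12 = 6;  b_13 = 2;  b_14 = 4;  b_15 = 5
  b_16 = 6;  b_17 = 5;  b_18 = 0;  b_19 = 2;  b_20 = 4;  b_21 = 3
  b_22 = 3;  b_23 = 5;  b_24 = 2;  b_25 = 4;  b_26 = 6;  b_27 = 1
  b_28 = 2;  b_29 = 4;  b_30 = 5;  b_31 = 4;  b_32 = 3;  b_33 = 1
  b_34 = 0;  b_35 = 0;  b_36 = 0;  b_37 = 6;  b_38 = 6;  b_39 = 4
  b_40 = 6;  b_41 = 5;  b_42 = 2;  b_43 = 5;  b_44 = 4;  b_45 = 1
  b_46 = 1;  b_47 = 3;  b_48 = 4;  b_49 = 5;  b_50 = 0;  b_51 = 5
  b_52 = 2;  b_53 = 0;  b_54 = 5;  b_55 = 6;  b_56 = 0;  b_57 = 6
  b_58 = 5;  b_59 = 4;  b_60 = 4;  b_61 = 0;  b_62 = 1;  b_63 = 2
  b_64 = 0;  b_65 = 0;  b_66 = 5;  b_67 = 3;  b_68 = 6;  b_69 = 6
  b_70 = 1;  b_71 = 0;  b_72 = 0;  b_73 = 4;  b_74 = 3;  b_75 = 4
  b_76 = 1;  b_77 = 0;  b_78 = 4;  b_79 = 3;  b_80 = 3;  b_81 = 0
  b_82 = 4;  b_83 = 3;  b_84 = 1;  b_85 = 5;  b_86 = 5;  b_87 = 1
  b_88 = 4;  b_89 = 2;  b_90 = 1;  b_91 = 2;  b_92 = 6;  b_93 = 4
  b_94 = 0;  b_95 = 3;  b_96 = 2;  b_97 = 4;  b_98 = 3;  b_99 = 0
  b_100 = 2;  b_101 = 0;  b_102 = 1;  b_103 = 0;  b_104 = 0;  b_105 = 3
  b_106 = 2;  b_107 = 1;  b_108 = 0;  b_109 = 5;  b_110 = 6;  b_111 = 1
  b_112 = 0;  b_113 = 1;  b_114 = 5;  b_115 = 6;  b_116 = 5;  b_117 = 3
  b_118 = 5;  b_119 = 6;  b_120 = 6;  b_121 = 2;  b_122 = 6;  b_123 = 1
  b_124 = 6;  b_125 = 3;  b_126 = 5;  b_127 = 0;  b_128 = 6;  b_129 = 4
  b_130 = 4;  b_131 = 2;  b_132 = 2;  b_133 = 0;  b_134 = 6;  b_135 = 3
  b_136 = 6;  b_137 = 2;  b_138 = 3;  b_139 = 1;  b_140 = 0;  b_141 = 2
  b_142 = 2;  b_143 = 5;  b_144 = 1;  b_145 = 1;  b_146 = 2;  b_147 = 2
  b_148 = 1;  b_149 = 3;  b_150 = 2;  b_151 = 2;  b_152 = 0;  b_153 = 0
  b_154 = 4;  b_155 = 2;  b_156 = 3;  b_157 = 5;  b_158 = 6;  b_159 = 2
  b_160 = 5;  b_161 = 1;  b_162 = 4;  b_163 = 5;  b_164 = 4;  b_165 = 4
  b_166 = 2;  b_167 = 3;  b_168 = 1;  b_169 = 2;  b_170 = 4;  b_171 = 1
  b_172 = 0;  b_173 = 5;  b_174 = 4;  b_175 = 6;  b_176 = 1;  b_177 = 6
  b_178 = 1;  b_179 = 3;  b_180 = 1;  b_181 = 4;  b_182 = 0;  b_183 = 1
  b_184 = 5;  b_185 = 3;  b_186 = 2;  b_187 = 1;  b_188 = 2;  b_189 = 0
  b_190 = 5;  b_191 = 3;  b_192 = 4;  b_193 = 4;  b_194 = 2;  b_195 = 5
  b_196 = 3;  b_197 = 1;  b_198 = 6;  b_199 = 5;  b_200 = 3;  b_201 = 2
  b_202 = 3;  b_203 = 4;  b_204 = 6;  b_205 = 0;  b_206 = 0;  b_207 = 0
  b_208 = 1;  b_209 = 1;  b_210 = 3;  b_211 = 1;  b_212 = 2;  b_213 = 5
  b_214 = 2;  b_215 = 3;  b_216 = 6;  b_217 = 6;  b_218 = 4;  b_219 = 3
  b_220 = 2;  b_221 = 0;  b_222 = 2;  b_223 = 5;  b_224 = 0;  b_225 = 2
  b_226 = 1;  b_227 = 0;  b_228 = 1;  b_229 = 2;  b_230 = 3;  b_231 = 3
  b_232 = 0;  b_233 = 6;  b_234 = 5;  b_235 = 0;  b_236 = 0;  b_237 = 2
  b_238 = 4;  b_239 = 1;  b_240 = 1;  b_241 = 6;  b_242 = 0;  b_243 = 0
  b_244 = 3;  b_245 = 4;  b_246 = 3;  b_247 = 6;  b_248 = 0;  b_249 = 3
  b_250 = 4;  b_251 = 4;  b_252 = 0;  b_253 = 3;  b_254 = 4;  b_255 = 6
  b_256 = 2;  b_257 = 2;  b_258 = 6;  b_259 = 3;  b_260 = 5;  b_261 = 6
  b_262 = 5;  b_263 = 1;  b_264 = 3;  b_265 = 0;  b_266 = 4;  b_267 = 5
  b_268 = 3;  b_269 = 4;  b_270 = 0;  b_271 = 5;  b_272 = 0;  b_273 = 6
  b_274 = 0;  b_275 = 0;  b_276 = 4;  b_277 = 5;  b_278 = 6;  b_279 = 0
  b_280 = 2;  b_281 = 1;  b_282 = 6;  b_283 = 0;  b_284 = 6;  b_285 = 2
  b_286 = 1;  b_287 = 2;  b_288 = 4;  b_289 = 2;  b_290 = 1;  b_291 = 1
  b_292 = 5;  b_293 = 1;  b_294 = 6;  b_295 = 1;  b_296 = 4;  b_297 = 2
  b_298 = 0;  b_299 = 1;  b_300 = 3;  b_301 = 3;  b_302 = 5;  b_303 = 5
  b_304 = 0;  b_305 = 1;  b_306 = 4;  b_307 = 1;  b_308 = 5;  b_309 = 4
  b_310 = 6;  b_311 = 0;  b_312 = 5;  b_313 = 5;  b_314 = 2;  b_315 = 6
  b_316 = 6;  b_317 = 5;  b_318 = 5
b_319 = 1·5 + 2·5 + 3·6 + 6·6 = 6
b_320 = 1·6 + 2·5 + 3·5 + 6·6 = 4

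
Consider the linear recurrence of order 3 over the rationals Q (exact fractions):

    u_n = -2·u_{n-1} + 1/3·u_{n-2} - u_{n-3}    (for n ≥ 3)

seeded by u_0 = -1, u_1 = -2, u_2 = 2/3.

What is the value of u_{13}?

-5798165/729

u_3 = -2·2/3 + 1/3·-2 + -1·-1 = -1
u_4 = -2·-1 + 1/3·2/3 + -1·-2 = 38/9
u_5 = -2·38/9 + 1/3·-1 + -1·2/3 = -85/9
u_6 = -2·-85/9 + 1/3·38/9 + -1·-1 = 575/27
u_7 = -2·575/27 + 1/3·-85/9 + -1·38/9 = -1349/27
u_8 = -2·-1349/27 + 1/3·575/27 + -1·-85/9 = 9434/81
u_9 = -2·9434/81 + 1/3·-1349/27 + -1·575/27 = -2438/9
u_10 = -2·-2438/9 + 1/3·9434/81 + -1·-1349/27 = 153227/243
u_11 = -2·153227/243 + 1/3·-2438/9 + -1·9434/81 = -356698/243
u_12 = -2·-356698/243 + 1/3·153227/243 + -1·-2438/9 = 2490893/729
u_13 = -2·2490893/729 + 1/3·-356698/243 + -1·153227/243 = -5798165/729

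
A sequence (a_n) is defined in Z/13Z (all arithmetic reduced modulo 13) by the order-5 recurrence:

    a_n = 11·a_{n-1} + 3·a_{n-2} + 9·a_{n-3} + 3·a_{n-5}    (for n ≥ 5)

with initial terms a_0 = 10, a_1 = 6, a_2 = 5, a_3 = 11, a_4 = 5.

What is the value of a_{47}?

10

a_5 = 11·5 + 3·11 + 9·5 + 0·6 + 3·10 = 7
a_6 = 11·7 + 3·5 + 9·11 + 0·5 + 3·6 = 1
a_7 = 11·1 + 3·7 + 9·5 + 0·11 + 3·5 = 1
a_8 = 11·1 + 3·1 + 9·7 + 0·5 + 3·11 = 6
a_9 = 11·6 + 3·1 + 9·1 + 0·7 + 3·5 = 2
a_10 = 11·2 + 3·6 + 9·1 + 0·1 + 3·7 = 5
a_11 = 11·5 + 3·2 + 9·6 + 0·1 + 3·1 = 1
a_12 = 11·1 + 3·5 + 9·2 + 0·6 + 3·1 = 8
a_13 = 11·8 + 3·1 + 9·5 + 0·2 + 3·6 = 11
a_14 = 11·11 + 3·8 + 9·1 + 0·5 + 3·2 = 4
a_15 = 11·4 + 3·11 + 9·8 + 0·1 + 3·5 = 8
a_16 = 11·8 + 3·4 + 9·11 + 0·8 + 3·1 = 7
a_17 = 11·7 + 3·8 + 9·4 + 0·11 + 3·8 = 5
a_18 = 11·5 + 3·7 + 9·8 + 0·4 + 3·11 = 12
a_19 = 11·12 + 3·5 + 9·7 + 0·8 + 3·4 = 1
a_20 = 11·1 + 3·12 + 9·5 + 0·7 + 3·8 = 12
a_21 = 11·12 + 3·1 + 9·12 + 0·5 + 3·7 = 4
a_22 = 11·4 + 3·12 + 9·1 + 0·12 + 3·5 = 0
a_23 = 11·0 + 3·4 + 9·12 + 0·1 + 3·12 = 0
a_24 = 11·0 + 3·0 + 9·4 + 0·12 + 3·1 = 0
a_25 = 11·0 + 3·0 + 9·0 + 0·4 + 3·12 = 10
a_26 = 11·10 + 3·0 + 9·0 + 0·0 + 3·4 = 5
a_27 = 11·5 + 3·10 + 9·0 + 0·0 + 3·0 = 7
a_28 = 11·7 + 3·5 + 9·10 + 0·0 + 3·0 = 0
a_29 = 11·0 + 3·7 + 9·5 + 0·10 + 3·0 = 1
a_30 = 11·1 + 3·0 + 9·7 + 0·5 + 3·10 = 0
a_31 = 11·0 + 3·1 + 9·0 + 0·7 + 3·5 = 5
a_32 = 11·5 + 3·0 + 9·1 + 0·0 + 3·7 = 7
a_33 = 11·7 + 3·5 + 9·0 + 0·1 + 3·0 = 1
a_34 = 11·1 + 3·7 + 9·5 + 0·0 + 3·1 = 2
a_35 = 11·2 + 3·1 + 9·7 + 0·5 + 3·0 = 10
a_36 = 11·10 + 3·2 + 9·1 + 0·7 + 3·5 = 10
a_37 = 11·10 + 3·10 + 9·2 + 0·1 + 3·7 = 10
a_38 = 11·10 + 3·10 + 9·10 + 0·2 + 3·1 = 12
a_39 = 11·12 + 3·10 + 9·10 + 0·10 + 3·2 = 11
a_40 = 11·11 + 3·12 + 9·10 + 0·10 + 3·10 = 4
a_41 = 11·4 + 3·11 + 9·12 + 0·10 + 3·10 = 7
a_42 = 11·7 + 3·4 + 9·11 + 0·12 + 3·10 = 10
a_43 = 11·10 + 3·7 + 9·4 + 0·11 + 3·12 = 8
a_44 = 11·8 + 3·10 + 9·7 + 0·4 + 3·11 = 6
a_45 = 11·6 + 3·8 + 9·10 + 0·7 + 3·4 = 10
a_46 = 11·10 + 3·6 + 9·8 + 0·10 + 3·7 = 0
a_47 = 11·0 + 3·10 + 9·6 + 0·8 + 3·10 = 10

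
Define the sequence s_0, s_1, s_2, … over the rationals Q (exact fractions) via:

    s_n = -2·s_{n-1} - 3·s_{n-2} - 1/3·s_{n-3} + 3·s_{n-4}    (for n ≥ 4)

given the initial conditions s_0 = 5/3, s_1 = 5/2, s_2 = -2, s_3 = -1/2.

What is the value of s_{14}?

56747/81

s_4 = -2·-1/2 + -3·-2 + -1/3·5/2 + 3·5/3 = 67/6
s_5 = -2·67/6 + -3·-1/2 + -1/3·-2 + 3·5/2 = -38/3
s_6 = -2·-38/3 + -3·67/6 + -1/3·-1/2 + 3·-2 = -14
s_7 = -2·-14 + -3·-38/3 + -1/3·67/6 + 3·-1/2 = 547/9
s_8 = -2·547/9 + -3·-14 + -1/3·-38/3 + 3·67/6 = -251/6
s_9 = -2·-251/6 + -3·547/9 + -1/3·-14 + 3·-38/3 = -132
s_10 = -2·-132 + -3·-251/6 + -1/3·547/9 + 3·-14 = 17671/54
s_11 = -2·17671/54 + -3·-132 + -1/3·-251/6 + 3·547/9 = -3359/54
s_12 = -2·-3359/54 + -3·17671/54 + -1/3·-132 + 3·-251/6 = -25348/27
s_13 = -2·-25348/27 + -3·-3359/54 + -1/3·17671/54 + 3·-132 = 126292/81
s_14 = -2·126292/81 + -3·-25348/27 + -1/3·-3359/54 + 3·17671/54 = 56747/81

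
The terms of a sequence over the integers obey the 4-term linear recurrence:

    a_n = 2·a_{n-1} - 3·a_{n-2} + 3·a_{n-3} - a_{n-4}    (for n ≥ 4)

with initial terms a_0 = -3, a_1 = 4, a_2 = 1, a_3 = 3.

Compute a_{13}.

114

a_4 = 2·3 + -3·1 + 3·4 + -1·-3 = 18
a_5 = 2·18 + -3·3 + 3·1 + -1·4 = 26
a_6 = 2·26 + -3·18 + 3·3 + -1·1 = 6
a_7 = 2·6 + -3·26 + 3·18 + -1·3 = -15
a_8 = 2·-15 + -3·6 + 3·26 + -1·18 = 12
a_9 = 2·12 + -3·-15 + 3·6 + -1·26 = 61
a_10 = 2·61 + -3·12 + 3·-15 + -1·6 = 35
a_11 = 2·35 + -3·61 + 3·12 + -1·-15 = -62
a_12 = 2·-62 + -3·35 + 3·61 + -1·12 = -58
a_13 = 2·-58 + -3·-62 + 3·35 + -1·61 = 114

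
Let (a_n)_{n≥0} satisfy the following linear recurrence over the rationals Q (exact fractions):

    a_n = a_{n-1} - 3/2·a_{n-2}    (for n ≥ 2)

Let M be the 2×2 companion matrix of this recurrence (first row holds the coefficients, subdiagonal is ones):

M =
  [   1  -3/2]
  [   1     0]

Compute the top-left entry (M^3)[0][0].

-2

(M^3)[0][0] is the top entry after applying M 3 times to the unit state (1, 0). Equivalently it is h_{4} for the auxiliary sequence (h_n) obeying the same recurrence with h_1 = 1 and h_i = 0 for 0 ≤ i < 1:
h_2 = 1·1 + -3/2·0 = 1
h_3 = 1·1 + -3/2·1 = -1/2
h_4 = 1·-1/2 + -3/2·1 = -2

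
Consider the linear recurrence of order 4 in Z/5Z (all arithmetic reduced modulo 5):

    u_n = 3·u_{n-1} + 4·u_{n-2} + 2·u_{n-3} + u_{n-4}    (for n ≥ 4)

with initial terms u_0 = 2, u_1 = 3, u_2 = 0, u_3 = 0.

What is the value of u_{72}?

4

u_4 = 3·0 + 4·0 + 2·3 + 1·2 = 3
u_5 = 3·3 + 4·0 + 2·0 + 1·3 = 2
u_6 = 3·2 + 4·3 + 2·0 + 1·0 = 3
u_7 = 3·3 + 4·2 + 2·3 + 1·0 = 3
u_8 = 3·3 + 4·3 + 2·2 + 1·3 = 3
u_9 = 3·3 + 4·3 + 2·3 + 1·2 = 4
u_10 = 3·4 + 4·3 + 2·3 + 1·3 = 3
u_11 = 3·3 + 4·4 + 2·3 + 1·3 = 4
u_12 = 3·4 + 4·3 + 2·4 + 1·3 = 0
u_13 = 3·0 + 4·4 + 2·3 + 1·4 = 1
u_14 = 3·1 + 4·0 + 2·4 + 1·3 = 4
u_15 = 3·4 + 4·1 + 2·0 + 1·4 = 0
u_16 = 3·0 + 4·4 + 2·1 + 1·0 = 3
u_17 = 3·3 + 4·0 + 2·4 + 1·1 = 3
u_18 = 3·3 + 4·3 + 2·0 + 1·4 = 0
u_19 = 3·0 + 4·3 + 2·3 + 1·0 = 3
u_20 = 3·3 + 4·0 + 2·3 + 1·3 = 3
u_21 = 3·3 + 4·3 + 2·0 + 1·3 = 4
u_22 = 3·4 + 4·3 + 2·3 + 1·0 = 0
u_23 = 3·0 + 4·4 + 2·3 + 1·3 = 0
u_24 = 3·0 + 4·0 + 2·4 + 1·3 = 1
u_25 = 3·1 + 4·0 + 2·0 + 1·4 = 2
u_26 = 3·2 + 4·1 + 2·0 + 1·0 = 0
u_27 = 3·0 + 4·2 + 2·1 + 1·0 = 0
u_28 = 3·0 + 4·0 + 2·2 + 1·1 = 0
u_29 = 3·0 + 4·0 + 2·0 + 1·2 = 2
u_30 = 3·2 + 4·0 + 2·0 + 1·0 = 1
u_31 = 3·1 + 4·2 + 2·0 + 1·0 = 1
u_32 = 3·1 + 4·1 + 2·2 + 1·0 = 1
u_33 = 3·1 + 4·1 + 2·1 + 1·2 = 1
u_34 = 3·1 + 4·1 + 2·1 + 1·1 = 0
u_35 = 3·0 + 4·1 + 2·1 + 1·1 = 2
u_36 = 3·2 + 4·0 + 2·1 + 1·1 = 4
u_37 = 3·4 + 4·2 + 2·0 + 1·1 = 1
u_38 = 3·1 + 4·4 + 2·2 + 1·0 = 3
u_39 = 3·3 + 4·1 + 2·4 + 1·2 = 3
u_40 = 3·3 + 4·3 + 2·1 + 1·4 = 2
u_41 = 3·2 + 4·3 + 2·3 + 1·1 = 0
u_42 = 3·0 + 4·2 + 2·3 + 1·3 = 2
u_43 = 3·2 + 4·0 + 2·2 + 1·3 = 3
u_44 = 3·3 + 4·2 + 2·0 + 1·2 = 4
u_45 = 3·4 + 4·3 + 2·2 + 1·0 = 3
u_46 = 3·3 + 4·4 + 2·3 + 1·2 = 3
u_47 = 3·3 + 4·3 + 2·4 + 1·3 = 2
u_48 = 3·2 + 4·3 + 2·3 + 1·4 = 3
u_49 = 3·3 + 4·2 + 2·3 + 1·3 = 1
u_50 = 3·1 + 4·3 + 2·2 + 1·3 = 2
u_51 = 3·2 + 4·1 + 2·3 + 1·2 = 3
u_52 = 3·3 + 4·2 + 2·1 + 1·3 = 2
u_53 = 3·2 + 4·3 + 2·2 + 1·1 = 3
u_54 = 3·3 + 4·2 + 2·3 + 1·2 = 0
u_55 = 3·0 + 4·3 + 2·2 + 1·3 = 4
u_56 = 3·4 + 4·0 + 2·3 + 1·2 = 0
u_57 = 3·0 + 4·4 + 2·0 + 1·3 = 4
u_58 = 3·4 + 4·0 + 2·4 + 1·0 = 0
u_59 = 3·0 + 4·4 + 2·0 + 1·4 = 0
u_60 = 3·0 + 4·0 + 2·4 + 1·0 = 3
u_61 = 3·3 + 4·0 + 2·0 + 1·4 = 3
u_62 = 3·3 + 4·3 + 2·0 + 1·0 = 1
u_63 = 3·1 + 4·3 + 2·3 + 1·0 = 1
u_64 = 3·1 + 4·1 + 2·3 + 1·3 = 1
u_65 = 3·1 + 4·1 + 2·1 + 1·3 = 2
u_66 = 3·2 + 4·1 + 2·1 + 1·1 = 3
u_67 = 3·3 + 4·2 + 2·1 + 1·1 = 0
u_68 = 3·0 + 4·3 + 2·2 + 1·1 = 2
u_69 = 3·2 + 4·0 + 2·3 + 1·2 = 4
u_70 = 3·4 + 4·2 + 2·0 + 1·3 = 3
u_71 = 3·3 + 4·4 + 2·2 + 1·0 = 4
u_72 = 3·4 + 4·3 + 2·4 + 1·2 = 4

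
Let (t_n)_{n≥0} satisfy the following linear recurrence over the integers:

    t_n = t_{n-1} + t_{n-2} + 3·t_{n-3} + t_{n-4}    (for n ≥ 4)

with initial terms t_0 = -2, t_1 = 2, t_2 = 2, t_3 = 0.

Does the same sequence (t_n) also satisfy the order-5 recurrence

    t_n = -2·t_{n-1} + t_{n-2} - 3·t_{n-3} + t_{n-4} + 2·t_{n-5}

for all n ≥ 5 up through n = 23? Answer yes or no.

Terms t_0..t_23: -2, 2, 2, 0, 6, 14, 22, 54, 124, 258, 566, 1250, 2714, 5920, 12950, 28262, 61686, 134718, 294140, 642178, 1402158, 3061474, 6684306, 14594432
n=5: candidate gives -20, actual t_5 = 14 ✗

no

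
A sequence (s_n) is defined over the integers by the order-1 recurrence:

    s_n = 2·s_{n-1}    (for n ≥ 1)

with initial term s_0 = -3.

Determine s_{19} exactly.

s_1 = 2·-3 = -6
s_2 = 2·-6 = -12
s_3 = 2·-12 = -24
s_4 = 2·-24 = -48
s_5 = 2·-48 = -96
s_6 = 2·-96 = -192
s_7 = 2·-192 = -384
s_8 = 2·-384 = -768
s_9 = 2·-768 = -1536
s_10 = 2·-1536 = -3072
s_11 = 2·-3072 = -6144
s_12 = 2·-6144 = -12288
s_13 = 2·-12288 = -24576
s_14 = 2·-24576 = -49152
s_15 = 2·-49152 = -98304
s_16 = 2·-98304 = -196608
s_17 = 2·-196608 = -393216
s_18 = 2·-393216 = -786432
s_19 = 2·-786432 = -1572864

-1572864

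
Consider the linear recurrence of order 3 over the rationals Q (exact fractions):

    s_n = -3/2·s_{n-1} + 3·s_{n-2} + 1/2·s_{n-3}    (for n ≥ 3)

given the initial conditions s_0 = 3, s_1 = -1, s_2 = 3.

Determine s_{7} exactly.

s_3 = -3/2·3 + 3·-1 + 1/2·3 = -6
s_4 = -3/2·-6 + 3·3 + 1/2·-1 = 35/2
s_5 = -3/2·35/2 + 3·-6 + 1/2·3 = -171/4
s_6 = -3/2·-171/4 + 3·35/2 + 1/2·-6 = 909/8
s_7 = -3/2·909/8 + 3·-171/4 + 1/2·35/2 = -4639/16

-4639/16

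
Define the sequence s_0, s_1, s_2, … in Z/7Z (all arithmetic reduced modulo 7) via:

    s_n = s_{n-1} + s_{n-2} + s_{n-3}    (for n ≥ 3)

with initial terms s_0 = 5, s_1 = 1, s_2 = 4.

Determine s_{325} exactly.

s_3 = 1·4 + 1·1 + 1·5 = 3
s_4 = 1·3 + 1·4 + 1·1 = 1
s_5 = 1·1 + 1·3 + 1·4 = 1
s_6 = 1·1 + 1·1 + 1·3 = 5
s_7 = 1·5 + 1·1 + 1·1 = 0
s_8 = 1·0 + 1·5 + 1·1 = 6
s_9 = 1·6 + 1·0 + 1·5 = 4
s_10 = 1·4 + 1·6 + 1·0 = 3
s_11 = 1·3 + 1·4 + 1·6 = 6
s_12 = 1·6 + 1·3 + 1·4 = 6
s_13 = 1·6 + 1·6 + 1·3 = 1
s_14 = 1·1 + 1·6 + 1·6 = 6
s_15 = 1·6 + 1·1 + 1·6 = 6
s_16 = 1·6 + 1·6 + 1·1 = 6
s_17 = 1·6 + 1·6 + 1·6 = 4
s_18 = 1·4 + 1·6 + 1·6 = 2
s_19 = 1·2 + 1·4 + 1·6 = 5
s_20 = 1·5 + 1·2 + 1·4 = 4
s_21 = 1·4 + 1·5 + 1·2 = 4
s_22 = 1·4 + 1·4 + 1·5 = 6
s_23 = 1·6 + 1·4 + 1·4 = 0
s_24 = 1·0 + 1·6 + 1·4 = 3
s_25 = 1·3 + 1·0 + 1·6 = 2
s_26 = 1·2 + 1·3 + 1·0 = 5
s_27 = 1·5 + 1·2 + 1·3 = 3
s_28 = 1·3 + 1·5 + 1·2 = 3
s_29 = 1·3 + 1·3 + 1·5 = 4
s_30 = 1·4 + 1·3 + 1·3 = 3
s_31 = 1·3 + 1·4 + 1·3 = 3
s_32 = 1·3 + 1·3 + 1·4 = 3
s_33 = 1·3 + 1·3 + 1·3 = 2
s_34 = 1·2 + 1·3 + 1·3 = 1
s_35 = 1·1 + 1·2 + 1·3 = 6
s_36 = 1·6 + 1·1 + 1·2 = 2
s_37 = 1·2 + 1·6 + 1·1 = 2
s_38 = 1·2 + 1·2 + 1·6 = 3
s_39 = 1·3 + 1·2 + 1·2 = 0
s_40 = 1·0 + 1·3 + 1·2 = 5
s_41 = 1·5 + 1·0 + 1·3 = 1
s_42 = 1·1 + 1·5 + 1·0 = 6
s_43 = 1·6 + 1·1 + 1·5 = 5
s_44 = 1·5 + 1·6 + 1·1 = 5
s_45 = 1·5 + 1·5 + 1·6 = 2
s_46 = 1·2 + 1·5 + 1·5 = 5
s_47 = 1·5 + 1·2 + 1·5 = 5
s_48 = 1·5 + 1·5 + 1·2 = 5
s_49 = 1·5 + 1·5 + 1·5 = 1
s_50 = 1·1 + 1·5 + 1·5 = 4
(s_48, s_49, s_50) = (5, 1, 4) = (s_0, s_1, s_2), so the sequence has period 48.
325 ≡ 37 (mod 48), hence s_325 = s_37 = 2.

2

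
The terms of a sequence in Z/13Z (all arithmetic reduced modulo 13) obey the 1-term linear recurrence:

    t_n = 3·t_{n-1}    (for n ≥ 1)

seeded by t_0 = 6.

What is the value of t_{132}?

6

t_1 = 3·6 = 5
t_2 = 3·5 = 2
t_3 = 3·2 = 6
(t_3) = (6) = (t_0), so the sequence has period 3.
132 ≡ 0 (mod 3), hence t_132 = t_0 = 6.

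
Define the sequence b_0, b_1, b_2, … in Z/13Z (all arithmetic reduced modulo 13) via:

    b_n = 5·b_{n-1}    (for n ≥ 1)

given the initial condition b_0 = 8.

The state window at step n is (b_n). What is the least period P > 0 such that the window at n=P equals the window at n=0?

4

n=0: window = (8)
n=1: window = (1)
n=2: window = (5)
n=3: window = (12)
n=4: window = (8)
window at n=4 equals window at n=0 → period = 4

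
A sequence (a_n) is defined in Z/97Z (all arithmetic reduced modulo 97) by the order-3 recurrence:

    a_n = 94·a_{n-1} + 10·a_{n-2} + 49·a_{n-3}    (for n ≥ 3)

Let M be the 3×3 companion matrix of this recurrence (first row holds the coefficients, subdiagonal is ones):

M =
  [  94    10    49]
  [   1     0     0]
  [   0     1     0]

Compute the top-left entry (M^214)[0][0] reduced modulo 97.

(M^214)[0][0] is the top entry after applying M 214 times to the unit state (1, 0, 0). Equivalently it is h_{216} for the auxiliary sequence (h_n) obeying the same recurrence with h_2 = 1 and h_i = 0 for 0 ≤ i < 2:
h_3 = 94·1 + 10·0 + 49·0 = 94
h_4 = 94·94 + 10·1 + 49·0 = 19
h_5 = 94·19 + 10·94 + 49·1 = 59
h_6 = 94·59 + 10·19 + 49·94 = 60
h_7 = 94·60 + 10·59 + 49·19 = 80
h_8 = 94·80 + 10·60 + 49·59 = 50
Continuing the recurrence:
  h_9 = 1;  h_10 = 52;  h_11 = 73;  h_12 = 59;  h_13 = 94;  h_14 = 5
  h_15 = 33;  h_16 = 95;  h_17 = 96;  h_18 = 48;  h_19 = 39;  h_20 = 23
  h_21 = 54;  h_22 = 39;  h_23 = 95;  h_24 = 35;  h_25 = 40;  h_26 = 35
  h_27 = 70;  h_28 = 63;  h_29 = 92;  h_30 = 1;  h_31 = 27;  h_32 = 72
  h_33 = 6;  h_34 = 85;  h_35 = 35;  h_36 = 69;  h_37 = 40;  h_38 = 54
  h_39 = 30;  h_40 = 82;  h_41 = 81;  h_42 = 10;  h_43 = 45;  h_44 = 54
  h_45 = 2;  h_46 = 23;  h_47 = 75;  h_48 = 6;  h_49 = 16;  h_50 = 1
  h_51 = 63;  h_52 = 23;  h_53 = 28;  h_54 = 32;  h_55 = 50;  h_56 = 87
  h_57 = 61;  h_58 = 33;  h_59 = 21;  h_60 = 55;  h_61 = 13;  h_62 = 85
  h_63 = 48;  h_64 = 82;  h_65 = 34;  h_66 = 63;  h_67 = 95;  h_68 = 71
  h_69 = 41;  h_70 = 4;  h_71 = 94;  h_72 = 21;  h_73 = 6;  h_74 = 45
  h_75 = 81;  h_76 = 16;  h_77 = 57;  h_78 = 78;  h_79 = 53;  h_80 = 19
  h_81 = 27;  h_82 = 87;  h_83 = 67;  h_84 = 52;  h_85 = 24;  h_86 = 45
  h_87 = 34;  h_88 = 69;  h_89 = 10;  h_90 = 95;  h_91 = 92;  h_92 = 0
  h_93 = 46;  h_94 = 5;  h_95 = 57;  h_96 = 96;  h_97 = 42;  h_98 = 38
  h_99 = 63;  h_100 = 18;  h_101 = 13;  h_102 = 27;  h_103 = 58;  h_104 = 54
  h_105 = 92;  h_106 = 2;  h_107 = 68;  h_108 = 56;  h_109 = 28;  h_110 = 25
  h_111 = 39;  h_112 = 50;  h_113 = 10;  h_114 = 53;  h_115 = 63;  h_116 = 55
  h_117 = 55;  h_118 = 77;  h_119 = 7;  h_120 = 49;  h_121 = 10;  h_122 = 27
  h_123 = 92;  h_124 = 96;  h_125 = 15;  h_126 = 88;  h_127 = 31;  h_128 = 67
  h_129 = 56;  h_130 = 81;  h_131 = 11;  h_132 = 29;  h_133 = 15;  h_134 = 8
  h_135 = 92;  h_136 = 54;  h_137 = 83;  h_138 = 46;  h_139 = 40;  h_140 = 42
  h_141 = 6;  h_142 = 34;  h_143 = 76;  h_144 = 18;  h_145 = 44;  h_146 = 86
  h_147 = 94;  h_148 = 18;  h_149 = 56;  h_150 = 59;  h_151 = 4;  h_152 = 24
  h_153 = 46;  h_154 = 7;  h_155 = 63;  h_156 = 1;  h_157 = 0;  h_158 = 90
  h_159 = 70;  h_160 = 11;  h_161 = 33;  h_162 = 46;  h_163 = 52;  h_164 = 78
  h_165 = 18;  h_166 = 73;  h_167 = 0;  h_168 = 60;  h_169 = 2;  h_170 = 12
  h_171 = 14;  h_172 = 79;  h_173 = 6;  h_174 = 3;  h_175 = 42;  h_176 = 4
  h_177 = 70;  h_178 = 45;  h_179 = 82;  h_180 = 45;  h_181 = 77;  h_182 = 66
  h_183 = 61;  h_184 = 79;  h_185 = 18;  h_186 = 39;  h_187 = 54;  h_188 = 43
  h_189 = 91;  h_190 = 87;  h_191 = 40;  h_192 = 68;  h_193 = 94;  h_194 = 30
  h_195 = 11;  h_196 = 23;  h_197 = 56;  h_198 = 19;  h_199 = 78;  h_200 = 81
  h_201 = 13;  h_202 = 34;  h_203 = 20;  h_204 = 44;  h_205 = 85;  h_206 = 1
  h_207 = 93;  h_208 = 16;  h_209 = 58;  h_210 = 81;  h_211 = 54;  h_212 = 95
  h_213 = 53;  h_214 = 42
h_215 = 94·42 + 10·53 + 49·95 = 15
h_216 = 94·15 + 10·42 + 49·53 = 62

62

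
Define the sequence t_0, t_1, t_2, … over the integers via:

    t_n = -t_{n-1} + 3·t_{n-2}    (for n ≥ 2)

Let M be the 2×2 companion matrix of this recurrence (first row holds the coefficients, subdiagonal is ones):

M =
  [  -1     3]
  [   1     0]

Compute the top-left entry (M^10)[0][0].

(M^10)[0][0] is the top entry after applying M 10 times to the unit state (1, 0). Equivalently it is h_{11} for the auxiliary sequence (h_n) obeying the same recurrence with h_1 = 1 and h_i = 0 for 0 ≤ i < 1:
h_2 = -1·1 + 3·0 = -1
h_3 = -1·-1 + 3·1 = 4
h_4 = -1·4 + 3·-1 = -7
h_5 = -1·-7 + 3·4 = 19
h_6 = -1·19 + 3·-7 = -40
h_7 = -1·-40 + 3·19 = 97
h_8 = -1·97 + 3·-40 = -217
h_9 = -1·-217 + 3·97 = 508
h_10 = -1·508 + 3·-217 = -1159
h_11 = -1·-1159 + 3·508 = 2683

2683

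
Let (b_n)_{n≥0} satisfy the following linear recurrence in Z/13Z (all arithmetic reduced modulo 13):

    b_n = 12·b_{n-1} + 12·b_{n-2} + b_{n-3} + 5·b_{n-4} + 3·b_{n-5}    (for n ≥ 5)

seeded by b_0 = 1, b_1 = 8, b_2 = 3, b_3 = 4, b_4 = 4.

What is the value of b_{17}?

b_5 = 12·4 + 12·4 + 1·3 + 5·8 + 3·1 = 12
b_6 = 12·12 + 12·4 + 1·4 + 5·3 + 3·8 = 1
b_7 = 12·1 + 12·12 + 1·4 + 5·4 + 3·3 = 7
b_8 = 12·7 + 12·1 + 1·12 + 5·4 + 3·4 = 10
b_9 = 12·10 + 12·7 + 1·1 + 5·12 + 3·4 = 4
b_10 = 12·4 + 12·10 + 1·7 + 5·1 + 3·12 = 8
b_11 = 12·8 + 12·4 + 1·10 + 5·7 + 3·1 = 10
b_12 = 12·10 + 12·8 + 1·4 + 5·10 + 3·7 = 5
b_13 = 12·5 + 12·10 + 1·8 + 5·4 + 3·10 = 4
b_14 = 12·4 + 12·5 + 1·10 + 5·8 + 3·4 = 1
b_15 = 12·1 + 12·4 + 1·5 + 5·10 + 3·8 = 9
b_16 = 12·9 + 12·1 + 1·4 + 5·5 + 3·10 = 10
b_17 = 12·10 + 12·9 + 1·1 + 5·4 + 3·5 = 4

4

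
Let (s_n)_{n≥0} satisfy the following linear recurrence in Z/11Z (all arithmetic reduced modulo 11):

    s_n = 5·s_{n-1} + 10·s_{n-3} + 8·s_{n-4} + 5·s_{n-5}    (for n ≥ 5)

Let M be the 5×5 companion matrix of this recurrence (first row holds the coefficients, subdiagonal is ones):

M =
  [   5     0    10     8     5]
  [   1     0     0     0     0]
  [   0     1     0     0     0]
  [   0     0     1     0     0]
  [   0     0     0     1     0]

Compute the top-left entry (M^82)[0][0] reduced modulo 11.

2

(M^82)[0][0] is the top entry after applying M 82 times to the unit state (1, 0, 0, 0, 0). Equivalently it is h_{86} for the auxiliary sequence (h_n) obeying the same recurrence with h_4 = 1 and h_i = 0 for 0 ≤ i < 4:
h_5 = 5·1 + 0·0 + 10·0 + 8·0 + 5·0 = 5
h_6 = 5·5 + 0·1 + 10·0 + 8·0 + 5·0 = 3
h_7 = 5·3 + 0·5 + 10·1 + 8·0 + 5·0 = 3
h_8 = 5·3 + 0·3 + 10·5 + 8·1 + 5·0 = 7
h_9 = 5·7 + 0·3 + 10·3 + 8·5 + 5·1 = 0
h_10 = 5·0 + 0·7 + 10·3 + 8·3 + 5·5 = 2
h_11 = 5·2 + 0·0 + 10·7 + 8·3 + 5·3 = 9
h_12 = 5·9 + 0·2 + 10·0 + 8·7 + 5·3 = 6
h_13 = 5·6 + 0·9 + 10·2 + 8·0 + 5·7 = 8
h_14 = 5·8 + 0·6 + 10·9 + 8·2 + 5·0 = 3
h_15 = 5·3 + 0·8 + 10·6 + 8·9 + 5·2 = 3
h_16 = 5·3 + 0·3 + 10·8 + 8·6 + 5·9 = 1
h_17 = 5·1 + 0·3 + 10·3 + 8·8 + 5·6 = 8
h_18 = 5·8 + 0·1 + 10·3 + 8·3 + 5·8 = 2
h_19 = 5·2 + 0·8 + 10·1 + 8·3 + 5·3 = 4
h_20 = 5·4 + 0·2 + 10·8 + 8·1 + 5·3 = 2
h_21 = 5·2 + 0·4 + 10·2 + 8·8 + 5·1 = 0
h_22 = 5·0 + 0·2 + 10·4 + 8·2 + 5·8 = 8
h_23 = 5·8 + 0·0 + 10·2 + 8·4 + 5·2 = 3
h_24 = 5·3 + 0·8 + 10·0 + 8·2 + 5·4 = 7
h_25 = 5·7 + 0·3 + 10·8 + 8·0 + 5·2 = 4
h_26 = 5·4 + 0·7 + 10·3 + 8·8 + 5·0 = 4
h_27 = 5·4 + 0·4 + 10·7 + 8·3 + 5·8 = 0
h_28 = 5·0 + 0·4 + 10·4 + 8·7 + 5·3 = 1
h_29 = 5·1 + 0·0 + 10·4 + 8·4 + 5·7 = 2
h_30 = 5·2 + 0·1 + 10·0 + 8·4 + 5·4 = 7
h_31 = 5·7 + 0·2 + 10·1 + 8·0 + 5·4 = 10
h_32 = 5·10 + 0·7 + 10·2 + 8·1 + 5·0 = 1
h_33 = 5·1 + 0·10 + 10·7 + 8·2 + 5·1 = 8
h_34 = 5·8 + 0·1 + 10·10 + 8·7 + 5·2 = 8
h_35 = 5·8 + 0·8 + 10·1 + 8·10 + 5·7 = 0
h_36 = 5·0 + 0·8 + 10·8 + 8·1 + 5·10 = 6
h_37 = 5·6 + 0·0 + 10·8 + 8·8 + 5·1 = 3
h_38 = 5·3 + 0·6 + 10·0 + 8·8 + 5·8 = 9
h_39 = 5·9 + 0·3 + 10·6 + 8·0 + 5·8 = 2
h_40 = 5·2 + 0·9 + 10·3 + 8·6 + 5·0 = 0
h_41 = 5·0 + 0·2 + 10·9 + 8·3 + 5·6 = 1
h_42 = 5·1 + 0·0 + 10·2 + 8·9 + 5·3 = 2
h_43 = 5·2 + 0·1 + 10·0 + 8·2 + 5·9 = 5
h_44 = 5·5 + 0·2 + 10·1 + 8·0 + 5·2 = 1
h_45 = 5·1 + 0·5 + 10·2 + 8·1 + 5·0 = 0
h_46 = 5·0 + 0·1 + 10·5 + 8·2 + 5·1 = 5
h_47 = 5·5 + 0·0 + 10·1 + 8·5 + 5·2 = 8
h_48 = 5·8 + 0·5 + 10·0 + 8·1 + 5·5 = 7
h_49 = 5·7 + 0·8 + 10·5 + 8·0 + 5·1 = 2
h_50 = 5·2 + 0·7 + 10·8 + 8·5 + 5·0 = 9
h_51 = 5·9 + 0·2 + 10·7 + 8·8 + 5·5 = 6
h_52 = 5·6 + 0·9 + 10·2 + 8·7 + 5·8 = 3
h_53 = 5·3 + 0·6 + 10·9 + 8·2 + 5·7 = 2
h_54 = 5·2 + 0·3 + 10·6 + 8·9 + 5·2 = 9
h_55 = 5·9 + 0·2 + 10·3 + 8·6 + 5·9 = 3
h_56 = 5·3 + 0·9 + 10·2 + 8·3 + 5·6 = 1
h_57 = 5·1 + 0·3 + 10·9 + 8·2 + 5·3 = 5
h_58 = 5·5 + 0·1 + 10·3 + 8·9 + 5·2 = 5
h_59 = 5·5 + 0·5 + 10·1 + 8·3 + 5·9 = 5
h_60 = 5·5 + 0·5 + 10·5 + 8·1 + 5·3 = 10
h_61 = 5·10 + 0·5 + 10·5 + 8·5 + 5·1 = 2
h_62 = 5·2 + 0·10 + 10·5 + 8·5 + 5·5 = 4
h_63 = 5·4 + 0·2 + 10·10 + 8·5 + 5·5 = 9
h_64 = 5·9 + 0·4 + 10·2 + 8·10 + 5·5 = 5
h_65 = 5·5 + 0·9 + 10·4 + 8·2 + 5·10 = 10
h_66 = 5·10 + 0·5 + 10·9 + 8·4 + 5·2 = 6
h_67 = 5·6 + 0·10 + 10·5 + 8·9 + 5·4 = 7
h_68 = 5·7 + 0·6 + 10·10 + 8·5 + 5·9 = 0
h_69 = 5·0 + 0·7 + 10·6 + 8·10 + 5·5 = 0
h_70 = 5·0 + 0·0 + 10·7 + 8·6 + 5·10 = 3
h_71 = 5·3 + 0·0 + 10·0 + 8·7 + 5·6 = 2
h_72 = 5·2 + 0·3 + 10·0 + 8·0 + 5·7 = 1
h_73 = 5·1 + 0·2 + 10·3 + 8·0 + 5·0 = 2
h_74 = 5·2 + 0·1 + 10·2 + 8·3 + 5·0 = 10
h_75 = 5·10 + 0·2 + 10·1 + 8·2 + 5·3 = 3
h_76 = 5·3 + 0·10 + 10·2 + 8·1 + 5·2 = 9
h_77 = 5·9 + 0·3 + 10·10 + 8·2 + 5·1 = 1
h_78 = 5·1 + 0·9 + 10·3 + 8·10 + 5·2 = 4
h_79 = 5·4 + 0·1 + 10·9 + 8·3 + 5·10 = 8
h_80 = 5·8 + 0·4 + 10·1 + 8·9 + 5·3 = 5
h_81 = 5·5 + 0·8 + 10·4 + 8·1 + 5·9 = 8
h_82 = 5·8 + 0·5 + 10·8 + 8·4 + 5·1 = 3
h_83 = 5·3 + 0·8 + 10·5 + 8·8 + 5·4 = 6
h_84 = 5·6 + 0·3 + 10·8 + 8·5 + 5·8 = 3
h_85 = 5·3 + 0·6 + 10·3 + 8·8 + 5·5 = 2
h_86 = 5·2 + 0·3 + 10·6 + 8·3 + 5·8 = 2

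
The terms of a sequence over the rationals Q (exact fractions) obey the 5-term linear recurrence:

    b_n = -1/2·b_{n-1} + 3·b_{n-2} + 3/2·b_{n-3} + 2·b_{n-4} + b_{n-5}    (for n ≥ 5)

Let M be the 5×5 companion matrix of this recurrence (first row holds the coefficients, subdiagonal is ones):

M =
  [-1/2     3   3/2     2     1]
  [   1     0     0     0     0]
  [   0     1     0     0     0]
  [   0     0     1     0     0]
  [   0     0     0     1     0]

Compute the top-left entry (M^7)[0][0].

-2685/128

(M^7)[0][0] is the top entry after applying M 7 times to the unit state (1, 0, 0, 0, 0). Equivalently it is h_{11} for the auxiliary sequence (h_n) obeying the same recurrence with h_4 = 1 and h_i = 0 for 0 ≤ i < 4:
h_5 = -1/2·1 + 3·0 + 3/2·0 + 2·0 + 1·0 = -1/2
h_6 = -1/2·-1/2 + 3·1 + 3/2·0 + 2·0 + 1·0 = 13/4
h_7 = -1/2·13/4 + 3·-1/2 + 3/2·1 + 2·0 + 1·0 = -13/8
h_8 = -1/2·-13/8 + 3·13/4 + 3/2·-1/2 + 2·1 + 1·0 = 189/16
h_9 = -1/2·189/16 + 3·-13/8 + 3/2·13/4 + 2·-1/2 + 1·1 = -189/32
h_10 = -1/2·-189/32 + 3·189/16 + 3/2·-13/8 + 2·13/4 + 1·-1/2 = 2685/64
h_11 = -1/2·2685/64 + 3·-189/32 + 3/2·189/16 + 2·-13/8 + 1·13/4 = -2685/128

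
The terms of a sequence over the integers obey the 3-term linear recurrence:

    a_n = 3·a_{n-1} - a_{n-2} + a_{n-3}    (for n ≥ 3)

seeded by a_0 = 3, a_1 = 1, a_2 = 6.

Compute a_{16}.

11092827

a_3 = 3·6 + -1·1 + 1·3 = 20
a_4 = 3·20 + -1·6 + 1·1 = 55
a_5 = 3·55 + -1·20 + 1·6 = 151
a_6 = 3·151 + -1·55 + 1·20 = 418
a_7 = 3·418 + -1·151 + 1·55 = 1158
a_8 = 3·1158 + -1·418 + 1·151 = 3207
a_9 = 3·3207 + -1·1158 + 1·418 = 8881
a_10 = 3·8881 + -1·3207 + 1·1158 = 24594
a_11 = 3·24594 + -1·8881 + 1·3207 = 68108
a_12 = 3·68108 + -1·24594 + 1·8881 = 188611
a_13 = 3·188611 + -1·68108 + 1·24594 = 522319
a_14 = 3·522319 + -1·188611 + 1·68108 = 1446454
a_15 = 3·1446454 + -1·522319 + 1·188611 = 4005654
a_16 = 3·4005654 + -1·1446454 + 1·522319 = 11092827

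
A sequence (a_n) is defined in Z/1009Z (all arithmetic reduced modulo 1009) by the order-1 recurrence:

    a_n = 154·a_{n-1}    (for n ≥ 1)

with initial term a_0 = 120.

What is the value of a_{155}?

104

a_1 = 154·120 = 318
a_2 = 154·318 = 540
a_3 = 154·540 = 422
a_4 = 154·422 = 412
a_5 = 154·412 = 890
a_6 = 154·890 = 845
a_7 = 154·845 = 978
a_8 = 154·978 = 271
a_9 = 154·271 = 365
a_10 = 154·365 = 715
a_11 = 154·715 = 129
a_12 = 154·129 = 695
a_13 = 154·695 = 76
a_14 = 154·76 = 605
a_15 = 154·605 = 342
a_16 = 154·342 = 200
a_17 = 154·200 = 530
a_18 = 154·530 = 900
a_19 = 154·900 = 367
a_20 = 154·367 = 14
a_21 = 154·14 = 138
a_22 = 154·138 = 63
a_23 = 154·63 = 621
a_24 = 154·621 = 788
a_25 = 154·788 = 272
a_26 = 154·272 = 519
a_27 = 154·519 = 215
a_28 = 154·215 = 822
a_29 = 154·822 = 463
a_30 = 154·463 = 672
a_31 = 154·672 = 570
a_32 = 154·570 = 1006
a_33 = 154·1006 = 547
a_34 = 154·547 = 491
a_35 = 154·491 = 948
a_36 = 154·948 = 696
a_37 = 154·696 = 230
a_38 = 154·230 = 105
a_39 = 154·105 = 26
a_40 = 154·26 = 977
a_41 = 154·977 = 117
a_42 = 154·117 = 865
a_43 = 154·865 = 22
a_44 = 154·22 = 361
a_45 = 154·361 = 99
a_46 = 154·99 = 111
a_47 = 154·111 = 950
a_48 = 154·950 = 1004
a_49 = 154·1004 = 239
a_50 = 154·239 = 482
a_51 = 154·482 = 571
a_52 = 154·571 = 151
a_53 = 154·151 = 47
a_54 = 154·47 = 175
a_55 = 154·175 = 716
a_56 = 154·716 = 283
a_57 = 154·283 = 195
a_58 = 154·195 = 769
a_59 = 154·769 = 373
a_60 = 154·373 = 938
a_61 = 154·938 = 165
a_62 = 154·165 = 185
a_63 = 154·185 = 238
a_64 = 154·238 = 328
a_65 = 154·328 = 62
a_66 = 154·62 = 467
a_67 = 154·467 = 279
a_68 = 154·279 = 588
a_69 = 154·588 = 751
a_70 = 154·751 = 628
a_71 = 154·628 = 857
a_72 = 154·857 = 808
a_73 = 154·808 = 325
a_74 = 154·325 = 609
a_75 = 154·609 = 958
a_76 = 154·958 = 218
a_77 = 154·218 = 275
a_78 = 154·275 = 981
a_79 = 154·981 = 733
a_80 = 154·733 = 883
a_81 = 154·883 = 776
a_82 = 154·776 = 442
a_83 = 154·442 = 465
a_84 = 154·465 = 980
a_85 = 154·980 = 579
a_86 = 154·579 = 374
a_87 = 154·374 = 83
a_88 = 154·83 = 674
a_89 = 154·674 = 878
a_90 = 154·878 = 6
a_91 = 154·6 = 924
a_92 = 154·924 = 27
a_93 = 154·27 = 122
a_94 = 154·122 = 626
a_95 = 154·626 = 549
a_96 = 154·549 = 799
a_97 = 154·799 = 957
a_98 = 154·957 = 64
a_99 = 154·64 = 775
a_100 = 154·775 = 288
a_101 = 154·288 = 965
a_102 = 154·965 = 287
a_103 = 154·287 = 811
a_104 = 154·811 = 787
a_105 = 154·787 = 118
a_106 = 154·118 = 10
a_107 = 154·10 = 531
a_108 = 154·531 = 45
a_109 = 154·45 = 876
a_110 = 154·876 = 707
a_111 = 154·707 = 915
a_112 = 154·915 = 659
a_113 = 154·659 = 586
a_114 = 154·586 = 443
a_115 = 154·443 = 619
a_116 = 154·619 = 480
a_117 = 154·480 = 263
a_118 = 154·263 = 142
a_119 = 154·142 = 679
a_120 = 154·679 = 639
a_121 = 154·639 = 533
a_122 = 154·533 = 353
a_123 = 154·353 = 885
a_124 = 154·885 = 75
a_125 = 154·75 = 451
a_126 = 154·451 = 842
a_127 = 154·842 = 516
a_128 = 154·516 = 762
a_129 = 154·762 = 304
a_130 = 154·304 = 402
a_131 = 154·402 = 359
a_132 = 154·359 = 800
a_133 = 154·800 = 102
a_134 = 154·102 = 573
a_135 = 154·573 = 459
a_136 = 154·459 = 56
a_137 = 154·56 = 552
a_138 = 154·552 = 252
a_139 = 154·252 = 466
a_140 = 154·466 = 125
a_141 = 154·125 = 79
a_142 = 154·79 = 58
a_143 = 154·58 = 860
a_144 = 154·860 = 261
a_145 = 154·261 = 843
a_146 = 154·843 = 670
a_147 = 154·670 = 262
a_148 = 154·262 = 997
a_149 = 154·997 = 170
a_150 = 154·170 = 955
a_151 = 154·955 = 765
a_152 = 154·765 = 766
a_153 = 154·766 = 920
a_154 = 154·920 = 420
a_155 = 154·420 = 104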